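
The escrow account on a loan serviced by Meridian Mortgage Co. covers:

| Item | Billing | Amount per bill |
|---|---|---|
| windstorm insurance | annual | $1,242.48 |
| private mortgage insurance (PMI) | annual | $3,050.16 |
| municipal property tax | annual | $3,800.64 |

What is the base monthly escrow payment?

Windstorm insurance — $1,242.48 annually
Private mortgage insurance (PMI) — $3,050.16 annually
Municipal property tax — $3,800.64 annually
Annual escrow total = $1,242.48 + $3,050.16 + $3,800.64 = $8,093.28
Monthly escrow = $8,093.28 / 12 = $674.44

$674.44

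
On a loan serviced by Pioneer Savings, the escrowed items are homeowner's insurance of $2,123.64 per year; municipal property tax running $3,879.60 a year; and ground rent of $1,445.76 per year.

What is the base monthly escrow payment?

Homeowner's insurance = $2,123.64/yr
Municipal property tax = $3,879.60/yr
Ground rent = $1,445.76/yr
Combined annual = $2,123.64 + $3,879.60 + $1,445.76 = $7,449.00
Base monthly escrow = $7,449.00 / 12 = $620.75

$620.75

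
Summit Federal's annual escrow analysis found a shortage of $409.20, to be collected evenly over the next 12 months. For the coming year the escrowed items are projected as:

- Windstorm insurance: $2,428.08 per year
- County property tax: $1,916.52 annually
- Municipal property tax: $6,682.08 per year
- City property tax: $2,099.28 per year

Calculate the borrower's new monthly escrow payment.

$1,127.93

Windstorm insurance = $2,428.08
County property tax = $1,916.52
Municipal property tax = $6,682.08
City property tax = $2,099.28
Annual escrow total = $13,125.96
Monthly = $13,125.96 ÷ 12 = $1,093.83
Shortage per month = $409.20 ÷ 12 = $34.10
Adjusted monthly = $1,093.83 + $34.10 = $1,127.93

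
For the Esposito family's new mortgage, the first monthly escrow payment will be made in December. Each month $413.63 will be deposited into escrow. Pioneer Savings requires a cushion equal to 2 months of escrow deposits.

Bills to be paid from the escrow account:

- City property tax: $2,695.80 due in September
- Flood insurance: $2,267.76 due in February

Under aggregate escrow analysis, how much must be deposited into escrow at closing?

$1,854.13

Cushion = 2 × $413.63 = $827.26
Trial balance (start $0, +$413.63 each month, − disbursements):
  Dec: +$413.63 → $413.63
  Jan: +$413.63 → $827.26
  Feb: +$413.63 − $2,267.76 → -$1,026.87
  Mar: +$413.63 → -$613.24
  Apr: +$413.63 → -$199.61
  May: +$413.63 → $214.02
  Jun: +$413.63 → $627.65
  Jul: +$413.63 → $1,041.28
  Aug: +$413.63 → $1,454.91
  Sep: +$413.63 − $2,695.80 → -$827.26
  Oct: +$413.63 → -$413.63
  Nov: +$413.63 → $0.00
Lowest trial balance = -$1,026.87 (Feb)
Initial deposit = cushion − low point = $827.26 − (-$1,026.87) = $1,854.13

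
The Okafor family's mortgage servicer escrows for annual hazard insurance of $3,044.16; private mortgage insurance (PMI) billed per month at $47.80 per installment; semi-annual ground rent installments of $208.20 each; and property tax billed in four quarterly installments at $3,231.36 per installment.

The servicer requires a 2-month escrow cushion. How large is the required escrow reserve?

$2,826.60

Hazard insurance — $3,044.16 per year
Private mortgage insurance (PMI) — $47.80 × 12 = $573.60 per year
Ground rent — $208.20 × 2 = $416.40 per year
Property tax — $3,231.36 × 4 = $12,925.44 per year
Total per year = $3,044.16 + $573.60 + $416.40 + $12,925.44 = $16,959.60
Monthly = $16,959.60 ÷ 12 = $1,413.30
Cushion = 2 × $1,413.30 = $2,826.60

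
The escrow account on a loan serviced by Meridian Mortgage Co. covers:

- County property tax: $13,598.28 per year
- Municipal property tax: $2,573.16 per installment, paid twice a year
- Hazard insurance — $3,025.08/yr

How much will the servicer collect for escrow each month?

County property tax — $13,598.28 annually
Municipal property tax — $2,573.16 × 2 = $5,146.32 annually
Hazard insurance — $3,025.08 annually
Combined annual = $21,769.68
Monthly = $21,769.68 ÷ 12 = $1,814.14

$1,814.14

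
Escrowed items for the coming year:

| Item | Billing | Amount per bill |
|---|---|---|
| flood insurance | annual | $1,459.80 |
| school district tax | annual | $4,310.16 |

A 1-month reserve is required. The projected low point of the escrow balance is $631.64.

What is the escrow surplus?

$150.81

Flood insurance — $1,459.80/yr
School district tax — $4,310.16/yr
Yearly total = $1,459.80 + $4,310.16 = $5,769.96
Monthly escrow = $5,769.96 / 12 = $480.83
Cushion = 1 × $480.83 = $480.83
Surplus = $631.64 − $480.83 = $150.81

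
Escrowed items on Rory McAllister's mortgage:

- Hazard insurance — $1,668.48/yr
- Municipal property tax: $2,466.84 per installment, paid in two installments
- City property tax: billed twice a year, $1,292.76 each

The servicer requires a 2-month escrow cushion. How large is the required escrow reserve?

$1,531.28

Hazard insurance = $1,668.48
Municipal property tax = $2,466.84 × 2 = $4,933.68
City property tax = $1,292.76 × 2 = $2,585.52
Total annual escrow = $9,187.68
Base monthly escrow = $9,187.68 / 12 = $765.64
Required cushion = 2 × $765.64 = $1,531.28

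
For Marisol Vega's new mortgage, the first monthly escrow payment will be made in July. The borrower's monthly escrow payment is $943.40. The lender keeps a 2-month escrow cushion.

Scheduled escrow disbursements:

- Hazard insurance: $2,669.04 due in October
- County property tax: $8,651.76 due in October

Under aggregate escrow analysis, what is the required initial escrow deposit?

$9,434.00

Cushion = 2 × $943.40 = $1,886.80
Trial balance (start $0, +$943.40 each month, − disbursements):
  Jul: +$943.40 → $943.40
  Aug: +$943.40 → $1,886.80
  Sep: +$943.40 → $2,830.20
  Oct: +$943.40 − $11,320.80 → -$7,547.20
  Nov: +$943.40 → -$6,603.80
  Dec: +$943.40 → -$5,660.40
  Jan: +$943.40 → -$4,717.00
  Feb: +$943.40 → -$3,773.60
  Mar: +$943.40 → -$2,830.20
  Apr: +$943.40 → -$1,886.80
  May: +$943.40 → -$943.40
  Jun: +$943.40 → $0.00
Lowest trial balance = -$7,547.20 (Oct)
Initial deposit = cushion − low point = $1,886.80 − (-$7,547.20) = $9,434.00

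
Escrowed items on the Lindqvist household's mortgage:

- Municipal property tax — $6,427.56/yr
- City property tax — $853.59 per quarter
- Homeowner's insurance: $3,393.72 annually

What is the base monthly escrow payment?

$1,102.97

Municipal property tax: $6,427.56/yr
City property tax: $853.59 × 4 = $3,414.36/yr
Homeowner's insurance: $3,393.72/yr
Yearly total = $13,235.64
Base monthly escrow = $13,235.64 / 12 = $1,102.97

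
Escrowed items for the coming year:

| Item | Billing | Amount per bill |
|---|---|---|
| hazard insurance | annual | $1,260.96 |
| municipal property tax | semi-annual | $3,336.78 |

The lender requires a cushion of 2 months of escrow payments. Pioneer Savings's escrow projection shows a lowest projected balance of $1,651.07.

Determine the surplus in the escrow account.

Hazard insurance — $1,260.96 annually
Municipal property tax — $3,336.78 × 2 = $6,673.56 annually
Yearly total = $1,260.96 + $6,673.56 = $7,934.52
Monthly = $7,934.52 / 12 = $661.21
Required reserve = 2 × $661.21 = $1,322.42
Excess over cushion: $1,651.07 − $1,322.42 = $328.65

$328.65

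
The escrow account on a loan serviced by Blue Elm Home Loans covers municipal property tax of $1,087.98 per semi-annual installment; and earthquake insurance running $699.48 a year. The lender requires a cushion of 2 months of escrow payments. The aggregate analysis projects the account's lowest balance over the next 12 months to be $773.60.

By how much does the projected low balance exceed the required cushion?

Municipal property tax = $1,087.98 × 2 = $2,175.96
Earthquake insurance = $699.48
Total annual escrow = $2,875.44
Monthly escrow = $2,875.44 / 12 = $239.62
Required reserve = 2 × $239.62 = $479.24
Excess over cushion: $773.60 − $479.24 = $294.36

$294.36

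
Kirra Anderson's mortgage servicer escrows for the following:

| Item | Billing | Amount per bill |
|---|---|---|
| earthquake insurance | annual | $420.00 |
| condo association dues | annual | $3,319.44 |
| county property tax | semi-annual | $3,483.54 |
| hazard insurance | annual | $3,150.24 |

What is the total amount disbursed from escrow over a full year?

$13,856.76

Earthquake insurance = $420.00 per year
Condo association dues = $3,319.44 per year
County property tax = $3,483.54 × 2 = $6,967.08 per year
Hazard insurance = $3,150.24 per year
Total annual escrow = $420.00 + $3,319.44 + $6,967.08 + $3,150.24 = $13,856.76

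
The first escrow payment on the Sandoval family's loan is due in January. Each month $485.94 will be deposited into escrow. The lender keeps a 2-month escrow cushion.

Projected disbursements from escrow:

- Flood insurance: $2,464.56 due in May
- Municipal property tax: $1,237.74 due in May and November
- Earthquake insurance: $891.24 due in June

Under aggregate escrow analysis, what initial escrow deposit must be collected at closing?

$2,649.78

Cushion = 2 × $485.94 = $971.88
Trial balance (start $0, +$485.94 each month, − disbursements):
  Jan: +$485.94 → $485.94
  Feb: +$485.94 → $971.88
  Mar: +$485.94 → $1,457.82
  Apr: +$485.94 → $1,943.76
  May: +$485.94 − $3,702.30 → -$1,272.60
  Jun: +$485.94 − $891.24 → -$1,677.90
  Jul: +$485.94 → -$1,191.96
  Aug: +$485.94 → -$706.02
  Sep: +$485.94 → -$220.08
  Oct: +$485.94 → $265.86
  Nov: +$485.94 − $1,237.74 → -$485.94
  Dec: +$485.94 → $0.00
Lowest trial balance = -$1,677.90 (Jun)
Initial deposit = cushion − low point = $971.88 − (-$1,677.90) = $2,649.78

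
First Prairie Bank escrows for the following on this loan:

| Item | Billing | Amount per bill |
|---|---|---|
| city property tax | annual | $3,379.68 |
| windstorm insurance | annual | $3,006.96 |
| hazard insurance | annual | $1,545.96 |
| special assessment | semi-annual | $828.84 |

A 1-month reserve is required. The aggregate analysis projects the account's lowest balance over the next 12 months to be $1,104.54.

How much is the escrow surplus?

$305.35

City property tax: $3,379.68/yr
Windstorm insurance: $3,006.96/yr
Hazard insurance: $1,545.96/yr
Special assessment: $828.84 × 2 = $1,657.68/yr
Total annual escrow = $3,379.68 + $3,006.96 + $1,545.96 + $1,657.68 = $9,590.28
Monthly = $9,590.28 ÷ 12 = $799.19
Required reserve = 1 × $799.19 = $799.19
Excess over cushion: $1,104.54 − $799.19 = $305.35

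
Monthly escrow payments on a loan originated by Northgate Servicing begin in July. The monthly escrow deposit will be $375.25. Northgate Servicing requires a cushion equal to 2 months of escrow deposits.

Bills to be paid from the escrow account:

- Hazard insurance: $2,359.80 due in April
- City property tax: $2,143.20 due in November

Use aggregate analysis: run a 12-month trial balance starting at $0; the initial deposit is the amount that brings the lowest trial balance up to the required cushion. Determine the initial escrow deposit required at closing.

Cushion = 2 × $375.25 = $750.50
Trial balance (start $0, +$375.25 each month, − disbursements):
  Jul: +$375.25 → $375.25
  Aug: +$375.25 → $750.50
  Sep: +$375.25 → $1,125.75
  Oct: +$375.25 → $1,501.00
  Nov: +$375.25 − $2,143.20 → -$266.95
  Dec: +$375.25 → $108.30
  Jan: +$375.25 → $483.55
  Feb: +$375.25 → $858.80
  Mar: +$375.25 → $1,234.05
  Apr: +$375.25 − $2,359.80 → -$750.50
  May: +$375.25 → -$375.25
  Jun: +$375.25 → $0.00
Lowest trial balance = -$750.50 (Apr)
Initial deposit = cushion − low point = $750.50 − (-$750.50) = $1,501.00

$1,501.00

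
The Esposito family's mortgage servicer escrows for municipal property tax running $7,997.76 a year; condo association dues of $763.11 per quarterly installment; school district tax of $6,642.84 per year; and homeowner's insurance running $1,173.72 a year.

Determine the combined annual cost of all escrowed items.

Municipal property tax = $7,997.76 annually
Condo association dues = $763.11 × 4 = $3,052.44 annually
School district tax = $6,642.84 annually
Homeowner's insurance = $1,173.72 annually
Annual escrow total = $18,866.76

$18,866.76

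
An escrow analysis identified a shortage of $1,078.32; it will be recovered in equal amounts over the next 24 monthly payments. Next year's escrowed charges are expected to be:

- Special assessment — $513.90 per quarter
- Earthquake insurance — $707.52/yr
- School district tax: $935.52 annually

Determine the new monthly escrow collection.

Special assessment — $513.90 × 4 = $2,055.60 per year
Earthquake insurance — $707.52 per year
School district tax — $935.52 per year
Annual escrow total = $2,055.60 + $707.52 + $935.52 = $3,698.64
Per month = $3,698.64 / 12 = $308.22
Shortage spread = $1,078.32 ÷ 24 = $44.93/mo
Adjusted monthly = $308.22 + $44.93 = $353.15

$353.15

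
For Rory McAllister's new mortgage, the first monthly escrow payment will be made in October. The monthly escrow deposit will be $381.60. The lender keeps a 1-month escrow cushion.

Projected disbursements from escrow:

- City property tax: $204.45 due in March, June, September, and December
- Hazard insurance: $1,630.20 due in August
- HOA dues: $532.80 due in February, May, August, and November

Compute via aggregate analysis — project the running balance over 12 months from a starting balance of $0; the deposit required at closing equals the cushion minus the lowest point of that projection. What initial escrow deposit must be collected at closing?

Cushion = 1 × $381.60 = $381.60
Trial balance (start $0, +$381.60 each month, − disbursements):
  Oct: +$381.60 → $381.60
  Nov: +$381.60 − $532.80 → $230.40
  Dec: +$381.60 − $204.45 → $407.55
  Jan: +$381.60 → $789.15
  Feb: +$381.60 − $532.80 → $637.95
  Mar: +$381.60 − $204.45 → $815.10
  Apr: +$381.60 → $1,196.70
  May: +$381.60 − $532.80 → $1,045.50
  Jun: +$381.60 − $204.45 → $1,222.65
  Jul: +$381.60 → $1,604.25
  Aug: +$381.60 − $2,163.00 → -$177.15
  Sep: +$381.60 − $204.45 → $0.00
Lowest trial balance = -$177.15 (Aug)
Initial deposit = cushion − low point = $381.60 − (-$177.15) = $558.75

$558.75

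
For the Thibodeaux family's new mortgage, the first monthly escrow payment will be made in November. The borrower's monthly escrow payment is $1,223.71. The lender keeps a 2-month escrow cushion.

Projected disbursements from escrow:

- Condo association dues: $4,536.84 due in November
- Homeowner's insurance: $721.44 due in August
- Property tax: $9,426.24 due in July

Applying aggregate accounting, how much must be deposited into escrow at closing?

Cushion = 2 × $1,223.71 = $2,447.42
Trial balance (start $0, +$1,223.71 each month, − disbursements):
  Nov: +$1,223.71 − $4,536.84 → -$3,313.13
  Dec: +$1,223.71 → -$2,089.42
  Jan: +$1,223.71 → -$865.71
  Feb: +$1,223.71 → $358.00
  Mar: +$1,223.71 → $1,581.71
  Apr: +$1,223.71 → $2,805.42
  May: +$1,223.71 → $4,029.13
  Jun: +$1,223.71 → $5,252.84
  Jul: +$1,223.71 − $9,426.24 → -$2,949.69
  Aug: +$1,223.71 − $721.44 → -$2,447.42
  Sep: +$1,223.71 → -$1,223.71
  Oct: +$1,223.71 → $0.00
Lowest trial balance = -$3,313.13 (Nov)
Initial deposit = cushion − low point = $2,447.42 − (-$3,313.13) = $5,760.55

$5,760.55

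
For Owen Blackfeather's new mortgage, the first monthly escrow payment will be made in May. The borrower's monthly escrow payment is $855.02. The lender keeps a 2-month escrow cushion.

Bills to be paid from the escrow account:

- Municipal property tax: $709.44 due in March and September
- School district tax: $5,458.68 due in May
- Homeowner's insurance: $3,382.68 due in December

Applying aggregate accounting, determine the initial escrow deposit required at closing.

$6,313.70

Cushion = 2 × $855.02 = $1,710.04
Trial balance (start $0, +$855.02 each month, − disbursements):
  May: +$855.02 − $5,458.68 → -$4,603.66
  Jun: +$855.02 → -$3,748.64
  Jul: +$855.02 → -$2,893.62
  Aug: +$855.02 → -$2,038.60
  Sep: +$855.02 − $709.44 → -$1,893.02
  Oct: +$855.02 → -$1,038.00
  Nov: +$855.02 → -$182.98
  Dec: +$855.02 − $3,382.68 → -$2,710.64
  Jan: +$855.02 → -$1,855.62
  Feb: +$855.02 → -$1,000.60
  Mar: +$855.02 − $709.44 → -$855.02
  Apr: +$855.02 → $0.00
Lowest trial balance = -$4,603.66 (May)
Initial deposit = cushion − low point = $1,710.04 − (-$4,603.66) = $6,313.70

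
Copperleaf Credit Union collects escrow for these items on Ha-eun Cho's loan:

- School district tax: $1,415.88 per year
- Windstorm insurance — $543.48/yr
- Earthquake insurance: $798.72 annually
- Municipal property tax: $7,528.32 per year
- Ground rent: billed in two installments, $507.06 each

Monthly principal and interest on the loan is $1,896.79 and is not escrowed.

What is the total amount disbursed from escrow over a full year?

$11,300.52

School district tax = $1,415.88/yr
Windstorm insurance = $543.48/yr
Earthquake insurance = $798.72/yr
Municipal property tax = $7,528.32/yr
Ground rent = $507.06 × 2 = $1,014.12/yr
Total per year = $11,300.52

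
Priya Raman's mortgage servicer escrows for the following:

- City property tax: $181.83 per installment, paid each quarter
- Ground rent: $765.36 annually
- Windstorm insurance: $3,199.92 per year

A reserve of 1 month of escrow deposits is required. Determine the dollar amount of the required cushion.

$391.05

City property tax — $181.83 × 4 = $727.32 annually
Ground rent — $765.36 annually
Windstorm insurance — $3,199.92 annually
Annual escrow total = $4,692.60
Base monthly escrow = $4,692.60 / 12 = $391.05
Cushion = 1 × $391.05 = $391.05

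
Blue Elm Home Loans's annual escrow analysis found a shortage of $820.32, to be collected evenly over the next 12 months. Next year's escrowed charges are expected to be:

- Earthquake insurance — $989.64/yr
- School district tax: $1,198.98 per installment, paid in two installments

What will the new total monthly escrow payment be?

$350.66

Earthquake insurance = $989.64 annually
School district tax = $1,198.98 × 2 = $2,397.96 annually
Combined annual = $989.64 + $2,397.96 = $3,387.60
Per month = $3,387.60 ÷ 12 = $282.30
Shortage per month = $820.32 ÷ 12 = $68.36
New monthly escrow = $282.30 + $68.36 = $350.66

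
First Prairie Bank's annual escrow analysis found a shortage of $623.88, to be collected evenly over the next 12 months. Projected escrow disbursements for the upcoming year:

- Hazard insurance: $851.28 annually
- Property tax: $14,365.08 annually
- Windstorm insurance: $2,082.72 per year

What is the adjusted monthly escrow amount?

$1,493.58

Hazard insurance = $851.28 per year
Property tax = $14,365.08 per year
Windstorm insurance = $2,082.72 per year
Combined annual = $851.28 + $14,365.08 + $2,082.72 = $17,299.08
Base monthly escrow = $17,299.08 / 12 = $1,441.59
Monthly shortage recovery: $623.88 ÷ 12 = $51.99
New monthly escrow = $1,441.59 + $51.99 = $1,493.58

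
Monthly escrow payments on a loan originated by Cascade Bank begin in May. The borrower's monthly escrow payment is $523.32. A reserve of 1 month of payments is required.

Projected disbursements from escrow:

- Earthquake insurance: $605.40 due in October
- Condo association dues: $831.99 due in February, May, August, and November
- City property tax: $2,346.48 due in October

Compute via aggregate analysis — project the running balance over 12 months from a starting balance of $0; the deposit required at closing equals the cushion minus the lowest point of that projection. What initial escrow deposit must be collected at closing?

$2,307.93

Cushion = 1 × $523.32 = $523.32
Trial balance (start $0, +$523.32 each month, − disbursements):
  May: +$523.32 − $831.99 → -$308.67
  Jun: +$523.32 → $214.65
  Jul: +$523.32 → $737.97
  Aug: +$523.32 − $831.99 → $429.30
  Sep: +$523.32 → $952.62
  Oct: +$523.32 − $2,951.88 → -$1,475.94
  Nov: +$523.32 − $831.99 → -$1,784.61
  Dec: +$523.32 → -$1,261.29
  Jan: +$523.32 → -$737.97
  Feb: +$523.32 − $831.99 → -$1,046.64
  Mar: +$523.32 → -$523.32
  Apr: +$523.32 → $0.00
Lowest trial balance = -$1,784.61 (Nov)
Initial deposit = cushion − low point = $523.32 − (-$1,784.61) = $2,307.93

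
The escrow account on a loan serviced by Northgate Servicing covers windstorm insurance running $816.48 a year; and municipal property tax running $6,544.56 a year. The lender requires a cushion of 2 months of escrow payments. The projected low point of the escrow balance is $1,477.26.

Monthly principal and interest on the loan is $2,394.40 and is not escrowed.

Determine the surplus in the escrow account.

$250.42

Windstorm insurance: $816.48 annually
Municipal property tax: $6,544.56 annually
Yearly total = $7,361.04
Base monthly escrow = $7,361.04 ÷ 12 = $613.42
Cushion = 2 × $613.42 = $1,226.84
Surplus = $1,477.26 − $1,226.84 = $250.42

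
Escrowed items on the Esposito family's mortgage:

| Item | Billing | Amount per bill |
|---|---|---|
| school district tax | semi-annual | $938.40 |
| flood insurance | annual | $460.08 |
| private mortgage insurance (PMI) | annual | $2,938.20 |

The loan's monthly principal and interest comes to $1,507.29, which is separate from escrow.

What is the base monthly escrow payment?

School district tax: $938.40 × 2 = $1,876.80/yr
Flood insurance: $460.08/yr
Private mortgage insurance (PMI): $2,938.20/yr
Yearly total = $5,275.08
Monthly = $5,275.08 / 12 = $439.59

$439.59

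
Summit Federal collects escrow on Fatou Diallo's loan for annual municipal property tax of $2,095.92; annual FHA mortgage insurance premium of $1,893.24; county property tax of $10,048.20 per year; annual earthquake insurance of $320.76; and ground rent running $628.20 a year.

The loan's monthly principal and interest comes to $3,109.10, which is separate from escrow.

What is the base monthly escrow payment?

$1,248.86

Municipal property tax — $2,095.92 annually
FHA mortgage insurance premium — $1,893.24 annually
County property tax — $10,048.20 annually
Earthquake insurance — $320.76 annually
Ground rent — $628.20 annually
Total annual escrow = $14,986.32
Per month = $14,986.32 ÷ 12 = $1,248.86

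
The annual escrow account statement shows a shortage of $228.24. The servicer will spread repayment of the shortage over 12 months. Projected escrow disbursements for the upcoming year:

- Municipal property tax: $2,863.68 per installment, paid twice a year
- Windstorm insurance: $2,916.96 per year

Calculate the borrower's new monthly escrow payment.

Municipal property tax — $2,863.68 × 2 = $5,727.36
Windstorm insurance — $2,916.96
Total per year = $5,727.36 + $2,916.96 = $8,644.32
Base monthly escrow = $8,644.32 / 12 = $720.36
Monthly shortage recovery: $228.24 / 12 = $19.02
Adjusted monthly = $720.36 + $19.02 = $739.38

$739.38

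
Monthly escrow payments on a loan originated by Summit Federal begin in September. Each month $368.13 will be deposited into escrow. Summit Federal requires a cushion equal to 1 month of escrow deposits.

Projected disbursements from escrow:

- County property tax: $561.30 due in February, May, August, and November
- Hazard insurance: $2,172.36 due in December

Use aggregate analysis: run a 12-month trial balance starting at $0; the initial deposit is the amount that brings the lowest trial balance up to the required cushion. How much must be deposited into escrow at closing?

Cushion = 1 × $368.13 = $368.13
Trial balance (start $0, +$368.13 each month, − disbursements):
  Sep: +$368.13 → $368.13
  Oct: +$368.13 → $736.26
  Nov: +$368.13 − $561.30 → $543.09
  Dec: +$368.13 − $2,172.36 → -$1,261.14
  Jan: +$368.13 → -$893.01
  Feb: +$368.13 − $561.30 → -$1,086.18
  Mar: +$368.13 → -$718.05
  Apr: +$368.13 → -$349.92
  May: +$368.13 − $561.30 → -$543.09
  Jun: +$368.13 → -$174.96
  Jul: +$368.13 → $193.17
  Aug: +$368.13 − $561.30 → $0.00
Lowest trial balance = -$1,261.14 (Dec)
Initial deposit = cushion − low point = $368.13 − (-$1,261.14) = $1,629.27

$1,629.27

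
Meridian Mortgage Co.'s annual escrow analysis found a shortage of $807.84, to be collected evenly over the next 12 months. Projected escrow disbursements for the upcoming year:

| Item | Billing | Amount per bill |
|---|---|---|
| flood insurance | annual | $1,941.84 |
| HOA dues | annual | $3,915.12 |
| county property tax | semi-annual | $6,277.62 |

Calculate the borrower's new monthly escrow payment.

$1,601.67

Flood insurance: $1,941.84/yr
HOA dues: $3,915.12/yr
County property tax: $6,277.62 × 2 = $12,555.24/yr
Total annual escrow = $1,941.84 + $3,915.12 + $12,555.24 = $18,412.20
Monthly escrow = $18,412.20 / 12 = $1,534.35
Shortage spread = $807.84 ÷ 12 = $67.32/mo
Adjusted monthly = $1,534.35 + $67.32 = $1,601.67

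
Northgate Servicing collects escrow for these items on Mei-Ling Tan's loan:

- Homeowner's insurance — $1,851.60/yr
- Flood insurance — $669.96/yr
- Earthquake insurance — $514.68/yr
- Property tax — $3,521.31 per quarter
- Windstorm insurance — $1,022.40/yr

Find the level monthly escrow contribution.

$1,511.99

Homeowner's insurance = $1,851.60 per year
Flood insurance = $669.96 per year
Earthquake insurance = $514.68 per year
Property tax = $3,521.31 × 4 = $14,085.24 per year
Windstorm insurance = $1,022.40 per year
Yearly total = $18,143.88
Monthly = $18,143.88 ÷ 12 = $1,511.99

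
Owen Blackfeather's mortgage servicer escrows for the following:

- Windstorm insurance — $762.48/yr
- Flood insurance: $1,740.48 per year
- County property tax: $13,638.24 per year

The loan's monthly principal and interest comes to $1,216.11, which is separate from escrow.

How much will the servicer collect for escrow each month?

Windstorm insurance = $762.48 annually
Flood insurance = $1,740.48 annually
County property tax = $13,638.24 annually
Total annual escrow = $762.48 + $1,740.48 + $13,638.24 = $16,141.20
Base monthly escrow = $16,141.20 ÷ 12 = $1,345.10

$1,345.10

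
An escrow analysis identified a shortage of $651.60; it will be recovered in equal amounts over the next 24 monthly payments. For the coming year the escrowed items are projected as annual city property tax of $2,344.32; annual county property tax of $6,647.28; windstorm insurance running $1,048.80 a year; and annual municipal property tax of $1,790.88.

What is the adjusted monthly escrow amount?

$1,013.09

City property tax = $2,344.32/yr
County property tax = $6,647.28/yr
Windstorm insurance = $1,048.80/yr
Municipal property tax = $1,790.88/yr
Annual escrow total = $2,344.32 + $6,647.28 + $1,048.80 + $1,790.88 = $11,831.28
Per month = $11,831.28 ÷ 12 = $985.94
Monthly shortage recovery: $651.60 / 24 = $27.15
New monthly escrow = $985.94 + $27.15 = $1,013.09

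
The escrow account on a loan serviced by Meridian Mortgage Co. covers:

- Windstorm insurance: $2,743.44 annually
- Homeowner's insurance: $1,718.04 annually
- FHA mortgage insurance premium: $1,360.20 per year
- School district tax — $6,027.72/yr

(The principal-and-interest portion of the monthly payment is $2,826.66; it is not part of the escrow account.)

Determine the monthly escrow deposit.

$987.45

Windstorm insurance: $2,743.44
Homeowner's insurance: $1,718.04
FHA mortgage insurance premium: $1,360.20
School district tax: $6,027.72
Yearly total = $2,743.44 + $1,718.04 + $1,360.20 + $6,027.72 = $11,849.40
Monthly = $11,849.40 / 12 = $987.45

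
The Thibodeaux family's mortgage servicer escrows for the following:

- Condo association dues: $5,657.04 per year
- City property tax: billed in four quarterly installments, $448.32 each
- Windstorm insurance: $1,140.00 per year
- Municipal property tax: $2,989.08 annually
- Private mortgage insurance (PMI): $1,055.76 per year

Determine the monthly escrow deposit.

$1,052.93

Condo association dues = $5,657.04 per year
City property tax = $448.32 × 4 = $1,793.28 per year
Windstorm insurance = $1,140.00 per year
Municipal property tax = $2,989.08 per year
Private mortgage insurance (PMI) = $1,055.76 per year
Annual escrow total = $5,657.04 + $1,793.28 + $1,140.00 + $2,989.08 + $1,055.76 = $12,635.16
Monthly escrow = $12,635.16 ÷ 12 = $1,052.93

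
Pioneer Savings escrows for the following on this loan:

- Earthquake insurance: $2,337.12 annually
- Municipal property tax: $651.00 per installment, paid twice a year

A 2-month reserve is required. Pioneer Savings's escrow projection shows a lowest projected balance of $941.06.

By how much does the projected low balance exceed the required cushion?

$334.54

Earthquake insurance = $2,337.12/yr
Municipal property tax = $651.00 × 2 = $1,302.00/yr
Yearly total = $3,639.12
Base monthly escrow = $3,639.12 / 12 = $303.26
Required reserve = 2 × $303.26 = $606.52
Excess over cushion: $941.06 − $606.52 = $334.54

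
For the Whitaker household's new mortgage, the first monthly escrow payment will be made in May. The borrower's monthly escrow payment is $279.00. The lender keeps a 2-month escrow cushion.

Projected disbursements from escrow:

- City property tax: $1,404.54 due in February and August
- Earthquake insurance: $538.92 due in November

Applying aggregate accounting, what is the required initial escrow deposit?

$1,116.00

Cushion = 2 × $279.00 = $558.00
Trial balance (start $0, +$279.00 each month, − disbursements):
  May: +$279.00 → $279.00
  Jun: +$279.00 → $558.00
  Jul: +$279.00 → $837.00
  Aug: +$279.00 − $1,404.54 → -$288.54
  Sep: +$279.00 → -$9.54
  Oct: +$279.00 → $269.46
  Nov: +$279.00 − $538.92 → $9.54
  Dec: +$279.00 → $288.54
  Jan: +$279.00 → $567.54
  Feb: +$279.00 − $1,404.54 → -$558.00
  Mar: +$279.00 → -$279.00
  Apr: +$279.00 → $0.00
Lowest trial balance = -$558.00 (Feb)
Initial deposit = cushion − low point = $558.00 − (-$558.00) = $1,116.00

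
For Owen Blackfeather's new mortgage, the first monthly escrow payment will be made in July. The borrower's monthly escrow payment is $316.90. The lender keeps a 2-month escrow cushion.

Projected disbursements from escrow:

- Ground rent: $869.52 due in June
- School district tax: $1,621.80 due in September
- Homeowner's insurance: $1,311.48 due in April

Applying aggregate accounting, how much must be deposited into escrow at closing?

$1,304.90

Cushion = 2 × $316.90 = $633.80
Trial balance (start $0, +$316.90 each month, − disbursements):
  Jul: +$316.90 → $316.90
  Aug: +$316.90 → $633.80
  Sep: +$316.90 − $1,621.80 → -$671.10
  Oct: +$316.90 → -$354.20
  Nov: +$316.90 → -$37.30
  Dec: +$316.90 → $279.60
  Jan: +$316.90 → $596.50
  Feb: +$316.90 → $913.40
  Mar: +$316.90 → $1,230.30
  Apr: +$316.90 − $1,311.48 → $235.72
  May: +$316.90 → $552.62
  Jun: +$316.90 − $869.52 → $0.00
Lowest trial balance = -$671.10 (Sep)
Initial deposit = cushion − low point = $633.80 − (-$671.10) = $1,304.90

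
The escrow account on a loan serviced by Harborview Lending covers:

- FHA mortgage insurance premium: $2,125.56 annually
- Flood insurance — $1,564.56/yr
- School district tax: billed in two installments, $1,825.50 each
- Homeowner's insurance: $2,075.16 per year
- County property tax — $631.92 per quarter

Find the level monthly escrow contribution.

$995.33

FHA mortgage insurance premium — $2,125.56 per year
Flood insurance — $1,564.56 per year
School district tax — $1,825.50 × 2 = $3,651.00 per year
Homeowner's insurance — $2,075.16 per year
County property tax — $631.92 × 4 = $2,527.68 per year
Yearly total = $2,125.56 + $1,564.56 + $3,651.00 + $2,075.16 + $2,527.68 = $11,943.96
Base monthly escrow = $11,943.96 ÷ 12 = $995.33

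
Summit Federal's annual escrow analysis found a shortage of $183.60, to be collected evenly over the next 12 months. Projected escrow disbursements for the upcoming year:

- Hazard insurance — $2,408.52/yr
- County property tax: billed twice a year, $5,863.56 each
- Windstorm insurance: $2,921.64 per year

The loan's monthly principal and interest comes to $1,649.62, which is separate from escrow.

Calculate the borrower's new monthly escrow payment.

Hazard insurance: $2,408.52
County property tax: $5,863.56 × 2 = $11,727.12
Windstorm insurance: $2,921.64
Total per year = $2,408.52 + $11,727.12 + $2,921.64 = $17,057.28
Monthly = $17,057.28 / 12 = $1,421.44
Shortage per month = $183.60 / 12 = $15.30
New monthly escrow = $1,421.44 + $15.30 = $1,436.74

$1,436.74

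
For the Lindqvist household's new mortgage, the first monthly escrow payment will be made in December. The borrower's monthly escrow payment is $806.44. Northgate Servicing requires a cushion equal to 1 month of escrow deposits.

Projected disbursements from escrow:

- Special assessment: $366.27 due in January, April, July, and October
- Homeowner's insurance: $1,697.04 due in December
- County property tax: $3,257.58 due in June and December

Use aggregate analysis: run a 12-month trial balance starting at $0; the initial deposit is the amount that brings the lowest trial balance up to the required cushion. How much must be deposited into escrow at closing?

$4,954.62

Cushion = 1 × $806.44 = $806.44
Trial balance (start $0, +$806.44 each month, − disbursements):
  Dec: +$806.44 − $4,954.62 → -$4,148.18
  Jan: +$806.44 − $366.27 → -$3,708.01
  Feb: +$806.44 → -$2,901.57
  Mar: +$806.44 → -$2,095.13
  Apr: +$806.44 − $366.27 → -$1,654.96
  May: +$806.44 → -$848.52
  Jun: +$806.44 − $3,257.58 → -$3,299.66
  Jul: +$806.44 − $366.27 → -$2,859.49
  Aug: +$806.44 → -$2,053.05
  Sep: +$806.44 → -$1,246.61
  Oct: +$806.44 − $366.27 → -$806.44
  Nov: +$806.44 → $0.00
Lowest trial balance = -$4,148.18 (Dec)
Initial deposit = cushion − low point = $806.44 − (-$4,148.18) = $4,954.62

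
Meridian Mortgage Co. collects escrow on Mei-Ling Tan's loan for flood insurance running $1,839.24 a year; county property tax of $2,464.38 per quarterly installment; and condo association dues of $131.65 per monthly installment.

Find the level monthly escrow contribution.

$1,106.38

Flood insurance: $1,839.24
County property tax: $2,464.38 × 4 = $9,857.52
Condo association dues: $131.65 × 12 = $1,579.80
Annual escrow total = $13,276.56
Monthly escrow = $13,276.56 / 12 = $1,106.38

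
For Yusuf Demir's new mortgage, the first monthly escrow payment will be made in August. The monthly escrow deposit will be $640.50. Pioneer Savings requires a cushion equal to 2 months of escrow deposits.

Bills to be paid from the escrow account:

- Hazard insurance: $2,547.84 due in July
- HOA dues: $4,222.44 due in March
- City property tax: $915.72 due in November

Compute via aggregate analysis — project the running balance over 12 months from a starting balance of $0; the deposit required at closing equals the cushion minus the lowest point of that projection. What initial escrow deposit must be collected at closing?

$1,295.16

Cushion = 2 × $640.50 = $1,281.00
Trial balance (start $0, +$640.50 each month, − disbursements):
  Aug: +$640.50 → $640.50
  Sep: +$640.50 → $1,281.00
  Oct: +$640.50 → $1,921.50
  Nov: +$640.50 − $915.72 → $1,646.28
  Dec: +$640.50 → $2,286.78
  Jan: +$640.50 → $2,927.28
  Feb: +$640.50 → $3,567.78
  Mar: +$640.50 − $4,222.44 → -$14.16
  Apr: +$640.50 → $626.34
  May: +$640.50 → $1,266.84
  Jun: +$640.50 → $1,907.34
  Jul: +$640.50 − $2,547.84 → $0.00
Lowest trial balance = -$14.16 (Mar)
Initial deposit = cushion − low point = $1,281.00 − (-$14.16) = $1,295.16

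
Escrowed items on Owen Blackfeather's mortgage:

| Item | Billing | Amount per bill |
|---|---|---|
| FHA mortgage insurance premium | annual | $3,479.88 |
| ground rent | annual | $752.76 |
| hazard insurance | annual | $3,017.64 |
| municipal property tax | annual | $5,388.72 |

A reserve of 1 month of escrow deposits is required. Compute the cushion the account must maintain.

$1,053.25

FHA mortgage insurance premium — $3,479.88 per year
Ground rent — $752.76 per year
Hazard insurance — $3,017.64 per year
Municipal property tax — $5,388.72 per year
Total per year = $12,639.00
Monthly = $12,639.00 ÷ 12 = $1,053.25
Required cushion = 1 × $1,053.25 = $1,053.25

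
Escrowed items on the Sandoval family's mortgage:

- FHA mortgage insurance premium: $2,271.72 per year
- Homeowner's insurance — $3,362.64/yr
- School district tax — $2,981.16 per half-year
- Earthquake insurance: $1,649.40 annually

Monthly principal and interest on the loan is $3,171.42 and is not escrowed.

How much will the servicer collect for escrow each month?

FHA mortgage insurance premium = $2,271.72 annually
Homeowner's insurance = $3,362.64 annually
School district tax = $2,981.16 × 2 = $5,962.32 annually
Earthquake insurance = $1,649.40 annually
Annual escrow total = $2,271.72 + $3,362.64 + $5,962.32 + $1,649.40 = $13,246.08
Base monthly escrow = $13,246.08 / 12 = $1,103.84

$1,103.84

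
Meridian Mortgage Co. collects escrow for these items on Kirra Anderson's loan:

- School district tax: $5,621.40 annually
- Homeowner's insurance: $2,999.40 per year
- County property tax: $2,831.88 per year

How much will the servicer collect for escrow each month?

$954.39

School district tax = $5,621.40/yr
Homeowner's insurance = $2,999.40/yr
County property tax = $2,831.88/yr
Yearly total = $5,621.40 + $2,999.40 + $2,831.88 = $11,452.68
Per month = $11,452.68 / 12 = $954.39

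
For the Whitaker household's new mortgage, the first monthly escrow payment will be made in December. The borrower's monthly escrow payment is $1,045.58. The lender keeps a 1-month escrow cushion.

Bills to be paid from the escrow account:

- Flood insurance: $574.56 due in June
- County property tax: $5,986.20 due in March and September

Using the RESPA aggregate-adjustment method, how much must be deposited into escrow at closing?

Cushion = 1 × $1,045.58 = $1,045.58
Trial balance (start $0, +$1,045.58 each month, − disbursements):
  Dec: +$1,045.58 → $1,045.58
  Jan: +$1,045.58 → $2,091.16
  Feb: +$1,045.58 → $3,136.74
  Mar: +$1,045.58 − $5,986.20 → -$1,803.88
  Apr: +$1,045.58 → -$758.30
  May: +$1,045.58 → $287.28
  Jun: +$1,045.58 − $574.56 → $758.30
  Jul: +$1,045.58 → $1,803.88
  Aug: +$1,045.58 → $2,849.46
  Sep: +$1,045.58 − $5,986.20 → -$2,091.16
  Oct: +$1,045.58 → -$1,045.58
  Nov: +$1,045.58 → $0.00
Lowest trial balance = -$2,091.16 (Sep)
Initial deposit = cushion − low point = $1,045.58 − (-$2,091.16) = $3,136.74

$3,136.74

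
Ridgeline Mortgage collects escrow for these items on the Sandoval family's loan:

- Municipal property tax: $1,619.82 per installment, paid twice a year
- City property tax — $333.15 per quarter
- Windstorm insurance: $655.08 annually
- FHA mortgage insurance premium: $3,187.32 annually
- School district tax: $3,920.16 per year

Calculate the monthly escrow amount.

$1,027.90

Municipal property tax — $1,619.82 × 2 = $3,239.64
City property tax — $333.15 × 4 = $1,332.60
Windstorm insurance — $655.08
FHA mortgage insurance premium — $3,187.32
School district tax — $3,920.16
Combined annual = $3,239.64 + $1,332.60 + $655.08 + $3,187.32 + $3,920.16 = $12,334.80
Per month = $12,334.80 ÷ 12 = $1,027.90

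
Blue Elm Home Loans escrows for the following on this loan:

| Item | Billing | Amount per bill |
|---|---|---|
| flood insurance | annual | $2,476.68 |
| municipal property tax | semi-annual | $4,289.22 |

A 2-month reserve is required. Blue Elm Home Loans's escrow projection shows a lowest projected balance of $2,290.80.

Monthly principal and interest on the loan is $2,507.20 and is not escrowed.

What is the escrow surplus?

$448.28

Flood insurance: $2,476.68/yr
Municipal property tax: $4,289.22 × 2 = $8,578.44/yr
Total per year = $2,476.68 + $8,578.44 = $11,055.12
Base monthly escrow = $11,055.12 ÷ 12 = $921.26
Required cushion = 2 × $921.26 = $1,842.52
Excess over cushion: $2,290.80 − $1,842.52 = $448.28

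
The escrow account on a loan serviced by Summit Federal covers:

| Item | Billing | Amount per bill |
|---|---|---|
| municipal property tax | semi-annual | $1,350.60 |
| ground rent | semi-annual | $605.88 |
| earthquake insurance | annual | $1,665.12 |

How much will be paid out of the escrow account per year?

Municipal property tax — $1,350.60 × 2 = $2,701.20 annually
Ground rent — $605.88 × 2 = $1,211.76 annually
Earthquake insurance — $1,665.12 annually
Combined annual = $2,701.20 + $1,211.76 + $1,665.12 = $5,578.08

$5,578.08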